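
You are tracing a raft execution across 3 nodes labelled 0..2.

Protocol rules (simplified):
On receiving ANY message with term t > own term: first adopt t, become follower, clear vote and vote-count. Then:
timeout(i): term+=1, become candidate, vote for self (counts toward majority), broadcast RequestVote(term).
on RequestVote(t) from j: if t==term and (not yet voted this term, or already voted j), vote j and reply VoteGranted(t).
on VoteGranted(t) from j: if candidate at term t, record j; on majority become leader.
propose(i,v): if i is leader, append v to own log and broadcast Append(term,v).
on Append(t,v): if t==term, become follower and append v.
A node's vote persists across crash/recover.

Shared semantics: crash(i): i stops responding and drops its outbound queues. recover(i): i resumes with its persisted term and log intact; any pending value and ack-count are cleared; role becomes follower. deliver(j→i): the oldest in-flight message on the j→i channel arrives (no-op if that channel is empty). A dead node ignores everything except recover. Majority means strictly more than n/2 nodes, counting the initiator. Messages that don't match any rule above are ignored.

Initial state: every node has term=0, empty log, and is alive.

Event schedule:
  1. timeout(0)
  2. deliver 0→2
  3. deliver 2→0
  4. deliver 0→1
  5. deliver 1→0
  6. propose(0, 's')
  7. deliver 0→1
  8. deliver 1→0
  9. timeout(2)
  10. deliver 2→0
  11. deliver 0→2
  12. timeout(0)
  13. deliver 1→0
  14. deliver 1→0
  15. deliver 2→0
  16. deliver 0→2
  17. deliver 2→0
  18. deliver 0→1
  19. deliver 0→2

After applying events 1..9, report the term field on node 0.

step 1 timeout(0): 0={cand,t=1,log=-}
step 2 deliver 0→2: 2={foll,t=1,log=-}
step 3 deliver 2→0: 0={lead,t=1,log=-}
step 4 deliver 0→1: 1={foll,t=1,log=-}
step 5 deliver 1→0: —
step 6 propose(0,'s'): 0={lead,t=1,log=s}
step 7 deliver 0→1: 1={foll,t=1,log=s}
step 8 deliver 1→0: —
step 9 timeout(2): 2={cand,t=2,log=-}

1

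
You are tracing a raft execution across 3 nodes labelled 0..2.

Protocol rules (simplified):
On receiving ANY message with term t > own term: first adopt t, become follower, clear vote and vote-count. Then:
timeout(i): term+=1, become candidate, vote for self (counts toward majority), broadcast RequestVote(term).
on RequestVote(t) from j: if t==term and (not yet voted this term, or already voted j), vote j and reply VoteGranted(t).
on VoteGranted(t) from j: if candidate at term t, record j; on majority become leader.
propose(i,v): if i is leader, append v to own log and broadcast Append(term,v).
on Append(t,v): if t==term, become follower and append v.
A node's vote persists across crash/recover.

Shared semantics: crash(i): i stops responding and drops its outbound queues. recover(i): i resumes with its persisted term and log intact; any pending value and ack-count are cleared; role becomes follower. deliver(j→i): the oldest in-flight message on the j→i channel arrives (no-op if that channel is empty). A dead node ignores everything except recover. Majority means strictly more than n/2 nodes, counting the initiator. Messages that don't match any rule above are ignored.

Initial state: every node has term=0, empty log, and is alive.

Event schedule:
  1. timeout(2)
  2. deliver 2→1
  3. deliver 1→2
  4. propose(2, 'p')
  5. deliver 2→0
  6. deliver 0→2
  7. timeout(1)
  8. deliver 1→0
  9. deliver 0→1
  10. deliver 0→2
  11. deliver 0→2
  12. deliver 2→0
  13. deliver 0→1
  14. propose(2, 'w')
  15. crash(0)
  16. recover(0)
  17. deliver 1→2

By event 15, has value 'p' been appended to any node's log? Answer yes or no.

e1 timeout(2): 2[cand,t=1,-]
e2 deliver 2→1: 1[foll,t=1,-]
e3 deliver 1→2: 2[lead,t=1,-]
e4 propose(2,'p'): 2[lead,t=1,p]
e5 deliver 2→0: 0[foll,t=1,-]
e6 deliver 0→2: ·
e7 timeout(1): 1[cand,t=2,-]
e8 deliver 1→0: 0[foll,t=2,-]
e9 deliver 0→1: 1[lead,t=2,-]
e10 deliver 0→2: ·
e11 deliver 0→2: ·
e12 deliver 2→0: ·
e13 deliver 0→1: ·
e14 propose(2,'w'): 2[lead,t=1,p,w]
e15 crash(0): 0[✗foll,t=2,-]

yes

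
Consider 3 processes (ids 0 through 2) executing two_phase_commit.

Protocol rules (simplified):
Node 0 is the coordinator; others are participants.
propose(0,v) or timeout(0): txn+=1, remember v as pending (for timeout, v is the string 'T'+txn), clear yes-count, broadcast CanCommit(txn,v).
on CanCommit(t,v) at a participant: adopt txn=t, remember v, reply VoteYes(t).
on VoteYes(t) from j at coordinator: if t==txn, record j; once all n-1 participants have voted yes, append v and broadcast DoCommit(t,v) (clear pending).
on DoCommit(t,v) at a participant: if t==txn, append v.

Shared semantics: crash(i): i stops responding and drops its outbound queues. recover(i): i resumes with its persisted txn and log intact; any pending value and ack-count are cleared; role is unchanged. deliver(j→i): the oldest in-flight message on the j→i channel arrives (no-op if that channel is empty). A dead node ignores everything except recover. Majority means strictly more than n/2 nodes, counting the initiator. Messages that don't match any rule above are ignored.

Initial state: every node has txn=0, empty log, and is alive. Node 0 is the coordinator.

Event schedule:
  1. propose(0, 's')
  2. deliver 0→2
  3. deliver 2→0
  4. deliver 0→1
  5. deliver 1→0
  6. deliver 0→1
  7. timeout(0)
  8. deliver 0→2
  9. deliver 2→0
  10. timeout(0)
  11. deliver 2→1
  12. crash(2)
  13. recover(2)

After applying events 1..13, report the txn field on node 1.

1

1. propose(0,'s'):  <0:coor t1 ->
2. deliver 0→2:  <2:part t1 ->
3. deliver 2→0:  nop
4. deliver 0→1:  <1:part t1 ->
5. deliver 1→0:  <0:coor t1 s>
6. deliver 0→1:  <1:part t1 s>
7. timeout(0):  <0:coor t2 s>
8. deliver 0→2:  <2:part t1 s>
9. deliver 2→0:  nop
10. timeout(0):  <0:coor t3 s>
11. deliver 2→1:  nop
12. crash(2):  <2:✗part t1 s>
13. recover(2):  <2:part t1 s>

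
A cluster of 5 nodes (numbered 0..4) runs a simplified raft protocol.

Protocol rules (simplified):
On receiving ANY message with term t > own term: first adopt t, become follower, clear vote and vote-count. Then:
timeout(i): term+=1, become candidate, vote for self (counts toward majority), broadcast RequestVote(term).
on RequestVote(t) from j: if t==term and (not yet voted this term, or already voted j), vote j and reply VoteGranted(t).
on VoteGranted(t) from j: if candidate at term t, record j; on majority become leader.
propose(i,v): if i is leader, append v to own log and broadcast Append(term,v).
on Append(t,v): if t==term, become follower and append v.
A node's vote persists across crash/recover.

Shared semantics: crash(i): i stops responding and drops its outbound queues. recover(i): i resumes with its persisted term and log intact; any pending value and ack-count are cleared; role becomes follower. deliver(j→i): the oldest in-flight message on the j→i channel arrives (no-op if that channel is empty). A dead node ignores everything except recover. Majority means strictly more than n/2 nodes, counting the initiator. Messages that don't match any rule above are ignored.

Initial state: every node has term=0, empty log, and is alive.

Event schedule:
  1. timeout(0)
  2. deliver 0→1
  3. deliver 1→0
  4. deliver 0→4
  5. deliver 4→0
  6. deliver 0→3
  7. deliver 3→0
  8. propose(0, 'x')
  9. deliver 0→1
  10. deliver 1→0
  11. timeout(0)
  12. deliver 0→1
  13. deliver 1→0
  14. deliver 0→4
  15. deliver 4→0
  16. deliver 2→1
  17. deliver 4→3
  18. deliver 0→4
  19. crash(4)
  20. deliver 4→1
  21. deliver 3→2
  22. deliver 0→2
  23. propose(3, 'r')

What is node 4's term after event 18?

1. timeout(0):  <0:cand t1 ->
2. deliver 0→1:  <1:foll t1 ->
3. deliver 1→0:  nop
4. deliver 0→4:  <4:foll t1 ->
5. deliver 4→0:  <0:lead t1 ->
6. deliver 0→3:  <3:foll t1 ->
7. deliver 3→0:  nop
8. propose(0,'x'):  <0:lead t1 x>
9. deliver 0→1:  <1:foll t1 x>
10. deliver 1→0:  nop
11. timeout(0):  <0:cand t2 x>
12. deliver 0→1:  <1:foll t2 x>
13. deliver 1→0:  nop
14. deliver 0→4:  <4:foll t1 x>
15. deliver 4→0:  nop
16. deliver 2→1:  nop
17. deliver 4→3:  nop
18. deliver 0→4:  <4:foll t2 x>

2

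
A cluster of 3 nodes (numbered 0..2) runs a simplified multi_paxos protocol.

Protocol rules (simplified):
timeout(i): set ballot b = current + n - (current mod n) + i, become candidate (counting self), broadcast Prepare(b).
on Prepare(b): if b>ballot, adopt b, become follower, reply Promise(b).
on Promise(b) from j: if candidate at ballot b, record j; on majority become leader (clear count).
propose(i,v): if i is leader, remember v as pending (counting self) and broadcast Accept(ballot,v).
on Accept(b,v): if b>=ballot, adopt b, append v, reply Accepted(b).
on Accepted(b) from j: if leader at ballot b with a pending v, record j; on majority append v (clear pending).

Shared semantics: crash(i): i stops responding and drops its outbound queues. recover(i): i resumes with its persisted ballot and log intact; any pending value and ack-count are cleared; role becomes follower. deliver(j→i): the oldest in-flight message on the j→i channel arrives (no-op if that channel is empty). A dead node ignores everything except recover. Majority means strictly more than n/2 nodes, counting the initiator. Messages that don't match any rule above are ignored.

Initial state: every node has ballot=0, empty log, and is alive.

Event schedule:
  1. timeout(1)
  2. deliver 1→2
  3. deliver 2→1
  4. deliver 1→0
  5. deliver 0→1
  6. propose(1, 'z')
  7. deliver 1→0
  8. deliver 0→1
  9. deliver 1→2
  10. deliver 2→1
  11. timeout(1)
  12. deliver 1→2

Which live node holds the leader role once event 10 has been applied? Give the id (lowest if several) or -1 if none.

1

[1] timeout(1) → N1(cand b4 [-])
[2] deliver 1→2 → N2(foll b4 [-])
[3] deliver 2→1 → N1(lead b4 [-])
[4] deliver 1→0 → N0(foll b4 [-])
[5] deliver 0→1 → ∅
[6] propose(1,'z') → ∅
[7] deliver 1→0 → N0(foll b4 [z])
[8] deliver 0→1 → N1(lead b4 [z])
[9] deliver 1→2 → N2(foll b4 [z])
[10] deliver 2→1 → ∅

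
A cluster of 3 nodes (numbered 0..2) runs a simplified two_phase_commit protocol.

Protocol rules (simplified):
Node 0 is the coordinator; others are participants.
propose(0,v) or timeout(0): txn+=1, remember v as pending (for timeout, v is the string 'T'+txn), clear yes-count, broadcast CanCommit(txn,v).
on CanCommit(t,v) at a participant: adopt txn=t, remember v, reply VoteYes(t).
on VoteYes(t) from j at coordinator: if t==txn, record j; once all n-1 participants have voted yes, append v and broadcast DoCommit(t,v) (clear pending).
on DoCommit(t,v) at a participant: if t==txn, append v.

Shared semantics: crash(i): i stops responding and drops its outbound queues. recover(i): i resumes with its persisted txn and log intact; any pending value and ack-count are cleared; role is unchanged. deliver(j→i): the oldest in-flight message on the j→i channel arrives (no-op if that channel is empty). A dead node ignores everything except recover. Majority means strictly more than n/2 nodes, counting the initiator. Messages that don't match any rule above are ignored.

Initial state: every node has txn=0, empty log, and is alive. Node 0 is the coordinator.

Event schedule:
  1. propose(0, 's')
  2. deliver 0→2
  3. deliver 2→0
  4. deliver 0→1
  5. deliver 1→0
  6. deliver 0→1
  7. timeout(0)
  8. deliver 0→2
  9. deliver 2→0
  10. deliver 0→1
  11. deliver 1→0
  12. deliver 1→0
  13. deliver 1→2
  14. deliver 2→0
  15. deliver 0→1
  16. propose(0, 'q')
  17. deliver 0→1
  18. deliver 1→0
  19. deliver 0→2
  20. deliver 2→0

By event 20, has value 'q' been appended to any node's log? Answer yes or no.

no

e1 propose(0,'s'): 0[coor,t=1,-]
e2 deliver 0→2: 2[part,t=1,-]
e3 deliver 2→0: ·
e4 deliver 0→1: 1[part,t=1,-]
e5 deliver 1→0: 0[coor,t=1,s]
e6 deliver 0→1: 1[part,t=1,s]
e7 timeout(0): 0[coor,t=2,s]
e8 deliver 0→2: 2[part,t=1,s]
e9 deliver 2→0: ·
e10 deliver 0→1: 1[part,t=2,s]
e11 deliver 1→0: ·
e12 deliver 1→0: ·
e13 deliver 1→2: ·
e14 deliver 2→0: ·
e15 deliver 0→1: ·
e16 propose(0,'q'): 0[coor,t=3,s]
e17 deliver 0→1: 1[part,t=3,s]
e18 deliver 1→0: ·
e19 deliver 0→2: 2[part,t=2,s]
e20 deliver 2→0: ·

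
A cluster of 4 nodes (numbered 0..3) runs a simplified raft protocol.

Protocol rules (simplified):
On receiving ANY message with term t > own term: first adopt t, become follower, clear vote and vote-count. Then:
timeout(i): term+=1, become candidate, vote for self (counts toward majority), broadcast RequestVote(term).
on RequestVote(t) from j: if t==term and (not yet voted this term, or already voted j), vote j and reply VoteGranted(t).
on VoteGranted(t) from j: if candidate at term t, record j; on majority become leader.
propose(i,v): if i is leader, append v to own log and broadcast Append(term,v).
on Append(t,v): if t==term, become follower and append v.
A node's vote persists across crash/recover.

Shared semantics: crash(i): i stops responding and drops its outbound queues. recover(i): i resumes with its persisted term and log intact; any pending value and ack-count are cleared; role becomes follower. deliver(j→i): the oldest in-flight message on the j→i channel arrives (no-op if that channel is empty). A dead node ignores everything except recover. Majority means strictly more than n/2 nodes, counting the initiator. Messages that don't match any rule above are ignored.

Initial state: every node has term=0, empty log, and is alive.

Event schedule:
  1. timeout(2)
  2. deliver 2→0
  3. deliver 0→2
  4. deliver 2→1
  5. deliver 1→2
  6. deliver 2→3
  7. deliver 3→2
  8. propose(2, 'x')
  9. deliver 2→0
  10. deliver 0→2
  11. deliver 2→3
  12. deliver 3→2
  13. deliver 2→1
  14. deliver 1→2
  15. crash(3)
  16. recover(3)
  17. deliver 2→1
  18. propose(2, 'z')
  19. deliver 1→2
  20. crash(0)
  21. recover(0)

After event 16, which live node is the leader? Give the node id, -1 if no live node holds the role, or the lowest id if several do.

1. timeout(2):  <2:cand t1 ->
2. deliver 2→0:  <0:foll t1 ->
3. deliver 0→2:  nop
4. deliver 2→1:  <1:foll t1 ->
5. deliver 1→2:  <2:lead t1 ->
6. deliver 2→3:  <3:foll t1 ->
7. deliver 3→2:  nop
8. propose(2,'x'):  <2:lead t1 x>
9. deliver 2→0:  <0:foll t1 x>
10. deliver 0→2:  nop
11. deliver 2→3:  <3:foll t1 x>
12. deliver 3→2:  nop
13. deliver 2→1:  <1:foll t1 x>
14. deliver 1→2:  nop
15. crash(3):  <3:✗foll t1 x>
16. recover(3):  <3:foll t1 x>

2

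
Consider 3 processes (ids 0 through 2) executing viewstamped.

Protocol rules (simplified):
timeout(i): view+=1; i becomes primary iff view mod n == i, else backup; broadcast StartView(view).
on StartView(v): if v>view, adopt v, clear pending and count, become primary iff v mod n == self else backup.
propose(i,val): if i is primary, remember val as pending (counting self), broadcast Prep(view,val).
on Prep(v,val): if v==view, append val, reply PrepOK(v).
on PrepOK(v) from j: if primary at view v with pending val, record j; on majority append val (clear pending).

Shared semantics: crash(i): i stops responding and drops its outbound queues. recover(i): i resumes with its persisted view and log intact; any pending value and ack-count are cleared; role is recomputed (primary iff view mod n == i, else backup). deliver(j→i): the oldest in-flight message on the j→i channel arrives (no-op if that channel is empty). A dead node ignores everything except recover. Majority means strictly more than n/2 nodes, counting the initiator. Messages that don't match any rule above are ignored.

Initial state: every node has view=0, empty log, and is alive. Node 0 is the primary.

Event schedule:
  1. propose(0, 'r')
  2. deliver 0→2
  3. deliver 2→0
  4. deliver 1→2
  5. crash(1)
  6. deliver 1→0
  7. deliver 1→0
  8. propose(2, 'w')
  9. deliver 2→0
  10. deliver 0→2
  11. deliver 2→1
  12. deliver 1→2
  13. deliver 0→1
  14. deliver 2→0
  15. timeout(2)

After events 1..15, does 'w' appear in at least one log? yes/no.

1. propose(0,'r'):  nop
2. deliver 0→2:  <2:back v0 r>
3. deliver 2→0:  <0:prim v0 r>
4. deliver 1→2:  nop
5. crash(1):  <1:✗back v0 ->
6. deliver 1→0:  nop
7. deliver 1→0:  nop
8. propose(2,'w'):  nop
9. deliver 2→0:  nop
10. deliver 0→2:  nop
11. deliver 2→1:  nop
12. deliver 1→2:  nop
13. deliver 0→1:  nop
14. deliver 2→0:  nop
15. timeout(2):  <2:back v1 r>

no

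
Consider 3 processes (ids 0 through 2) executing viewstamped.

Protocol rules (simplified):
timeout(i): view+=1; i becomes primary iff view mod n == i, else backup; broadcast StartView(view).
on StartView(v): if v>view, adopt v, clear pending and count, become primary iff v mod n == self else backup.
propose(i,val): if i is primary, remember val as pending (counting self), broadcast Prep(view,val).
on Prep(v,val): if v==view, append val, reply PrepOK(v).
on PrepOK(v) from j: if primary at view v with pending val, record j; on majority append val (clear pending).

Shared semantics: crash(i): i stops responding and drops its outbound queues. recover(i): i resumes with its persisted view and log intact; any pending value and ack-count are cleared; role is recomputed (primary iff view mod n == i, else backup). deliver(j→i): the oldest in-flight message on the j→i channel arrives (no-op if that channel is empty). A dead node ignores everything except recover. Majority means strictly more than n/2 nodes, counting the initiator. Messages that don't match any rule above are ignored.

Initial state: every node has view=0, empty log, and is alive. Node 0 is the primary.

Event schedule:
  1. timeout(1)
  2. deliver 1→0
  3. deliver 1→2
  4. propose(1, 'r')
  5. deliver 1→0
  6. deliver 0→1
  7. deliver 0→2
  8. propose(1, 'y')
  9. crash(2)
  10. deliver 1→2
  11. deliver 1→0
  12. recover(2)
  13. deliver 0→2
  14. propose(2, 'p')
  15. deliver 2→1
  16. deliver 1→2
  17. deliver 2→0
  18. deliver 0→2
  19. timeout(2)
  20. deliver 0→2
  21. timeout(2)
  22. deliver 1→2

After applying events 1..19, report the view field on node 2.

1. timeout(1):  <1:prim v1 ->
2. deliver 1→0:  <0:back v1 ->
3. deliver 1→2:  <2:back v1 ->
4. propose(1,'r'):  nop
5. deliver 1→0:  <0:back v1 r>
6. deliver 0→1:  <1:prim v1 r>
7. deliver 0→2:  nop
8. propose(1,'y'):  nop
9. crash(2):  <2:✗back v1 ->
10. deliver 1→2:  nop
11. deliver 1→0:  <0:back v1 r,y>
12. recover(2):  <2:back v1 ->
13. deliver 0→2:  nop
14. propose(2,'p'):  nop
15. deliver 2→1:  nop
16. deliver 1→2:  <2:back v1 r>
17. deliver 2→0:  nop
18. deliver 0→2:  nop
19. timeout(2):  <2:prim v2 r>

2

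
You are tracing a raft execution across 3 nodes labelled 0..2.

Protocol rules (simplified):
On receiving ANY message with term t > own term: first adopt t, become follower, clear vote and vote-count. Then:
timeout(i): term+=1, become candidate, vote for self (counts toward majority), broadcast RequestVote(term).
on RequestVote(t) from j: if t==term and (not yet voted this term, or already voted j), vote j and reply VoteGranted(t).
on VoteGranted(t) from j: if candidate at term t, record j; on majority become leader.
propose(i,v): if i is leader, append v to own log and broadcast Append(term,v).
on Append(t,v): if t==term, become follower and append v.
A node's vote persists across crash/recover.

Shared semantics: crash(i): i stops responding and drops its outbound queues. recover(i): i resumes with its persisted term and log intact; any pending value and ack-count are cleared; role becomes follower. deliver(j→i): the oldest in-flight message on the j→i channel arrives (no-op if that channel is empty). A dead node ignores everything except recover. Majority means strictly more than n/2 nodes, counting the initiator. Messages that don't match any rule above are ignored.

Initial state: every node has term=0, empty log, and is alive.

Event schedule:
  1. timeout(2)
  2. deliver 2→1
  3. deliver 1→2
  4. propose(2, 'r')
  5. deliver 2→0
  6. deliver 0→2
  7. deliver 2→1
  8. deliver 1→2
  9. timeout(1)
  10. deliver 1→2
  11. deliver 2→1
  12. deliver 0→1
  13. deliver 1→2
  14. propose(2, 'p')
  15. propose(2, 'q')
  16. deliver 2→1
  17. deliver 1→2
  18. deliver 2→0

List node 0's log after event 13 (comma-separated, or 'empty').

empty

e1 timeout(2): 2[cand,t=1,-]
e2 deliver 2→1: 1[foll,t=1,-]
e3 deliver 1→2: 2[lead,t=1,-]
e4 propose(2,'r'): 2[lead,t=1,r]
e5 deliver 2→0: 0[foll,t=1,-]
e6 deliver 0→2: ·
e7 deliver 2→1: 1[foll,t=1,r]
e8 deliver 1→2: ·
e9 timeout(1): 1[cand,t=2,r]
e10 deliver 1→2: 2[foll,t=2,r]
e11 deliver 2→1: 1[lead,t=2,r]
e12 deliver 0→1: ·
e13 deliver 1→2: ·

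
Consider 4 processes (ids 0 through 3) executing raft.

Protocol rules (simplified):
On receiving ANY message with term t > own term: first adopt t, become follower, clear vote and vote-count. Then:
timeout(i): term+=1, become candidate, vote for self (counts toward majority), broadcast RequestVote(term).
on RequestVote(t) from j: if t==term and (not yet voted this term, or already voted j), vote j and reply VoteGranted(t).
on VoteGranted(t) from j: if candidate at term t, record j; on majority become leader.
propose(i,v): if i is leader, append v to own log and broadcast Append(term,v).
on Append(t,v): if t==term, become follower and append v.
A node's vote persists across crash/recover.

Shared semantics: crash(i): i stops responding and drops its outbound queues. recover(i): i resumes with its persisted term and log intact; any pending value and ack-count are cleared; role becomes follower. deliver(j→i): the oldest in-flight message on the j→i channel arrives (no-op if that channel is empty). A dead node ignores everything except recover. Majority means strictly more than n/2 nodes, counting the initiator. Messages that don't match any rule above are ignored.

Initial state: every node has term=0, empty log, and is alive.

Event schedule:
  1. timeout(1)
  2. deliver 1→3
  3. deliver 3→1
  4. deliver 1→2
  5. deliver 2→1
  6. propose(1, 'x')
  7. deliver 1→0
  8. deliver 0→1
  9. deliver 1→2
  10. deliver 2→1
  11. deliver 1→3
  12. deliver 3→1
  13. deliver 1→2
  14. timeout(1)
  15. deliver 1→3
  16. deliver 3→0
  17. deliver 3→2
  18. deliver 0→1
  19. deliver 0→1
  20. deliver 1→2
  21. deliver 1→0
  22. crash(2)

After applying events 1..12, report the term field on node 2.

1

e1 timeout(1): 1[cand,t=1,-]
e2 deliver 1→3: 3[foll,t=1,-]
e3 deliver 3→1: ·
e4 deliver 1→2: 2[foll,t=1,-]
e5 deliver 2→1: 1[lead,t=1,-]
e6 propose(1,'x'): 1[lead,t=1,x]
e7 deliver 1→0: 0[foll,t=1,-]
e8 deliver 0→1: ·
e9 deliver 1→2: 2[foll,t=1,x]
e10 deliver 2→1: ·
e11 deliver 1→3: 3[foll,t=1,x]
e12 deliver 3→1: ·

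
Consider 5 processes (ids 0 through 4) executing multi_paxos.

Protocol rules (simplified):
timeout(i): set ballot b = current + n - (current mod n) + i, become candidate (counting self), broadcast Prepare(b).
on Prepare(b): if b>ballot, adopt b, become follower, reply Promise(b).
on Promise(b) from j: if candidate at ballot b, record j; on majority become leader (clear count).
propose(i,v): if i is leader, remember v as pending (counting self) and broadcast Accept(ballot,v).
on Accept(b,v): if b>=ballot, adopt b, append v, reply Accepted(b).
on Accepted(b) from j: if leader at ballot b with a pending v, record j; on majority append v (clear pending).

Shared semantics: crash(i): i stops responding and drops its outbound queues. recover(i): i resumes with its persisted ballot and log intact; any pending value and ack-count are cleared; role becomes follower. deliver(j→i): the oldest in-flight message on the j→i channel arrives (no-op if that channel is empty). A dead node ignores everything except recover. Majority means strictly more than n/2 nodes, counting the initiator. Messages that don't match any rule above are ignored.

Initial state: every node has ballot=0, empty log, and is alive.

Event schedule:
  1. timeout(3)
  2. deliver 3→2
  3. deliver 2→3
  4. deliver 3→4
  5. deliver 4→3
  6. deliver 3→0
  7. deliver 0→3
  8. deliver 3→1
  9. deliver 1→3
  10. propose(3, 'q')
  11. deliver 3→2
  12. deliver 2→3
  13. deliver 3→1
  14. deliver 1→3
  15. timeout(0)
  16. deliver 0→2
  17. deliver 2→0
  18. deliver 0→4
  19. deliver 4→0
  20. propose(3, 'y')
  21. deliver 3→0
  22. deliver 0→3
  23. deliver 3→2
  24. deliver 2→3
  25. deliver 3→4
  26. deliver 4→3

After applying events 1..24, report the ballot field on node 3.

1. timeout(3):  <3:cand b8 ->
2. deliver 3→2:  <2:foll b8 ->
3. deliver 2→3:  nop
4. deliver 3→4:  <4:foll b8 ->
5. deliver 4→3:  <3:lead b8 ->
6. deliver 3→0:  <0:foll b8 ->
7. deliver 0→3:  nop
8. deliver 3→1:  <1:foll b8 ->
9. deliver 1→3:  nop
10. propose(3,'q'):  nop
11. deliver 3→2:  <2:foll b8 q>
12. deliver 2→3:  nop
13. deliver 3→1:  <1:foll b8 q>
14. deliver 1→3:  <3:lead b8 q>
15. timeout(0):  <0:cand b10 ->
16. deliver 0→2:  <2:foll b10 q>
17. deliver 2→0:  nop
18. deliver 0→4:  <4:foll b10 ->
19. deliver 4→0:  <0:lead b10 ->
20. propose(3,'y'):  nop
21. deliver 3→0:  nop
22. deliver 0→3:  <3:foll b10 q>
23. deliver 3→2:  nop
24. deliver 2→3:  nop

10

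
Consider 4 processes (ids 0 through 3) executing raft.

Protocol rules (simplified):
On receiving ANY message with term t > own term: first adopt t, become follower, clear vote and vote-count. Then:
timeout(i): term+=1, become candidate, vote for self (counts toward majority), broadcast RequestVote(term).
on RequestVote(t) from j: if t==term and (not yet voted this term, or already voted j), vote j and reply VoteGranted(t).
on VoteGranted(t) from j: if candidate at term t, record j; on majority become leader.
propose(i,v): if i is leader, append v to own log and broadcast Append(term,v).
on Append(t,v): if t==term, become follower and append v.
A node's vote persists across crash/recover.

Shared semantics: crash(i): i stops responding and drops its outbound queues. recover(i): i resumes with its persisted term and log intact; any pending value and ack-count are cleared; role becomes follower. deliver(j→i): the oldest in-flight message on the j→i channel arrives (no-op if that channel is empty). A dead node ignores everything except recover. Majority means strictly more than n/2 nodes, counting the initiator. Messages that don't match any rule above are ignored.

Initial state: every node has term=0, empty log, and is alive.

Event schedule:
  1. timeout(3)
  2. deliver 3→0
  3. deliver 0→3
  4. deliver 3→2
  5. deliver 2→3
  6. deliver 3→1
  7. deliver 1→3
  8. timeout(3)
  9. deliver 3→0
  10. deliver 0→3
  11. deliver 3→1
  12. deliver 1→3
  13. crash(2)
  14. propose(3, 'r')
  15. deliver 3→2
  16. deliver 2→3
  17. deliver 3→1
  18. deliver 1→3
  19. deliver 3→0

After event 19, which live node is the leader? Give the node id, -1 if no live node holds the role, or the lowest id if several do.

e1 timeout(3): 3[cand,t=1,-]
e2 deliver 3→0: 0[foll,t=1,-]
e3 deliver 0→3: ·
e4 deliver 3→2: 2[foll,t=1,-]
e5 deliver 2→3: 3[lead,t=1,-]
e6 deliver 3→1: 1[foll,t=1,-]
e7 deliver 1→3: ·
e8 timeout(3): 3[cand,t=2,-]
e9 deliver 3→0: 0[foll,t=2,-]
e10 deliver 0→3: ·
e11 deliver 3→1: 1[foll,t=2,-]
e12 deliver 1→3: 3[lead,t=2,-]
e13 crash(2): 2[✗foll,t=1,-]
e14 propose(3,'r'): 3[lead,t=2,r]
e15 deliver 3→2: ·
e16 deliver 2→3: ·
e17 deliver 3→1: 1[foll,t=2,r]
e18 deliver 1→3: ·
e19 deliver 3→0: 0[foll,t=2,r]

3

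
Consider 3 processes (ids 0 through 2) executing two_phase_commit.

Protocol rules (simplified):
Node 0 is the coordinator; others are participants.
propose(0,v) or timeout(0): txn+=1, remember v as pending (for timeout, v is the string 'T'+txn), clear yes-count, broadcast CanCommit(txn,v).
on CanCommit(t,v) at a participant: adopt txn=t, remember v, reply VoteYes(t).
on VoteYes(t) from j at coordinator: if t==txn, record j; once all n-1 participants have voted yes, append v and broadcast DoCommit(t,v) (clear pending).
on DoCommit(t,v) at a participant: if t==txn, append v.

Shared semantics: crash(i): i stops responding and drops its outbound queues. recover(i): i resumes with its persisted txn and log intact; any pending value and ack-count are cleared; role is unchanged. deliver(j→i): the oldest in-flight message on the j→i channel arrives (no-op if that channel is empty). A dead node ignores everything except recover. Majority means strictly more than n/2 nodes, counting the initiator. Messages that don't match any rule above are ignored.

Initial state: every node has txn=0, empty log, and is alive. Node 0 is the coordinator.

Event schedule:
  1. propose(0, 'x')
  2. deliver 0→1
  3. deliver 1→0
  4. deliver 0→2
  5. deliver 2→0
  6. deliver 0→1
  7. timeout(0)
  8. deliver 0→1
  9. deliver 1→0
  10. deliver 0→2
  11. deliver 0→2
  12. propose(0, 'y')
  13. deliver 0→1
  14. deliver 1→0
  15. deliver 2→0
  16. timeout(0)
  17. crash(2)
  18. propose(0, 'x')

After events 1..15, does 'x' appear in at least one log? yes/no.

yes

step 1 propose(0,'x'): 0={coor,t=1,log=-}
step 2 deliver 0→1: 1={part,t=1,log=-}
step 3 deliver 1→0: —
step 4 deliver 0→2: 2={part,t=1,log=-}
step 5 deliver 2→0: 0={coor,t=1,log=x}
step 6 deliver 0→1: 1={part,t=1,log=x}
step 7 timeout(0): 0={coor,t=2,log=x}
step 8 deliver 0→1: 1={part,t=2,log=x}
step 9 deliver 1→0: —
step 10 deliver 0→2: 2={part,t=1,log=x}
step 11 deliver 0→2: 2={part,t=2,log=x}
step 12 propose(0,'y'): 0={coor,t=3,log=x}
step 13 deliver 0→1: 1={part,t=3,log=x}
step 14 deliver 1→0: —
step 15 deliver 2→0: —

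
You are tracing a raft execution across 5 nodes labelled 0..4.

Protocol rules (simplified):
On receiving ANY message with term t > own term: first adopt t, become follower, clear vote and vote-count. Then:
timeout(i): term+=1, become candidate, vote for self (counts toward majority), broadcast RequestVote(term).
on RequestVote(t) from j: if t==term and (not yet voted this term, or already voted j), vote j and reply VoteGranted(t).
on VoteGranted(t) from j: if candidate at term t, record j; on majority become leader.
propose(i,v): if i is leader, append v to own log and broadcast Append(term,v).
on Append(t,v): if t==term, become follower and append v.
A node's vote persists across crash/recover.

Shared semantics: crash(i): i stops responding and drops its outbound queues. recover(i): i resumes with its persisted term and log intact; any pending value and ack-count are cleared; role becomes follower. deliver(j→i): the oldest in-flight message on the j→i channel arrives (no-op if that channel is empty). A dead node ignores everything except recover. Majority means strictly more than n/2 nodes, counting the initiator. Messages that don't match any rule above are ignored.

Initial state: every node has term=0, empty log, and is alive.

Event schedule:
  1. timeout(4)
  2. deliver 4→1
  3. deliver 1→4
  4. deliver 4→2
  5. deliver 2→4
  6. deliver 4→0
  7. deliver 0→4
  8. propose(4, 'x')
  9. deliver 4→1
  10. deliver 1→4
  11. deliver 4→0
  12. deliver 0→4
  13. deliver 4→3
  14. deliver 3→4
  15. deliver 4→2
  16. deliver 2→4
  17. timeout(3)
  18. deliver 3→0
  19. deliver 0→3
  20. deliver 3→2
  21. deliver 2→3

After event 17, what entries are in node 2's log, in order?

x

[1] timeout(4) → N4(cand t1 [-])
[2] deliver 4→1 → N1(foll t1 [-])
[3] deliver 1→4 → ∅
[4] deliver 4→2 → N2(foll t1 [-])
[5] deliver 2→4 → N4(lead t1 [-])
[6] deliver 4→0 → N0(foll t1 [-])
[7] deliver 0→4 → ∅
[8] propose(4,'x') → N4(lead t1 [x])
[9] deliver 4→1 → N1(foll t1 [x])
[10] deliver 1→4 → ∅
[11] deliver 4→0 → N0(foll t1 [x])
[12] deliver 0→4 → ∅
[13] deliver 4→3 → N3(foll t1 [-])
[14] deliver 3→4 → ∅
[15] deliver 4→2 → N2(foll t1 [x])
[16] deliver 2→4 → ∅
[17] timeout(3) → N3(cand t2 [-])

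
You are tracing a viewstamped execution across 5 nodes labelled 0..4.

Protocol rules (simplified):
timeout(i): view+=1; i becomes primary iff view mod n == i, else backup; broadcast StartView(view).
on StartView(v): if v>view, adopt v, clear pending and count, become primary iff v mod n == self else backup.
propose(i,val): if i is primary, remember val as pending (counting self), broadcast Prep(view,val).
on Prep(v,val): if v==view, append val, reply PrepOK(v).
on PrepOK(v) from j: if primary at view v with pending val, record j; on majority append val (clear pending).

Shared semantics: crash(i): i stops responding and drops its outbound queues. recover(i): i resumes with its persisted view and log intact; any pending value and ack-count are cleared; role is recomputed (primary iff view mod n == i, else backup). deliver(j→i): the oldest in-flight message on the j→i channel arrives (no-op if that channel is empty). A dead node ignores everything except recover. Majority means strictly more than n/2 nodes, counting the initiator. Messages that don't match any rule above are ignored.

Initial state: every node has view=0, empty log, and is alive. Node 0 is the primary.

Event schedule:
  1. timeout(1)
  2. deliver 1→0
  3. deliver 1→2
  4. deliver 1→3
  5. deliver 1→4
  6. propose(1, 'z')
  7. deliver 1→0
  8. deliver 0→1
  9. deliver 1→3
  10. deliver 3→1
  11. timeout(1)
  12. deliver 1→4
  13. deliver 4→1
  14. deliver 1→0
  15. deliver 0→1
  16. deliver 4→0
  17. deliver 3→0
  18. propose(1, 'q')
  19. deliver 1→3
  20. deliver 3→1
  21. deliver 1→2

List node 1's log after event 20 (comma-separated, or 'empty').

z

e1 timeout(1): 1[prim,v=1,-]
e2 deliver 1→0: 0[back,v=1,-]
e3 deliver 1→2: 2[back,v=1,-]
e4 deliver 1→3: 3[back,v=1,-]
e5 deliver 1→4: 4[back,v=1,-]
e6 propose(1,'z'): ·
e7 deliver 1→0: 0[back,v=1,z]
e8 deliver 0→1: ·
e9 deliver 1→3: 3[back,v=1,z]
e10 deliver 3→1: 1[prim,v=1,z]
e11 timeout(1): 1[back,v=2,z]
e12 deliver 1→4: 4[back,v=1,z]
e13 deliver 4→1: ·
e14 deliver 1→0: 0[back,v=2,z]
e15 deliver 0→1: ·
e16 deliver 4→0: ·
e17 deliver 3→0: ·
e18 propose(1,'q'): ·
e19 deliver 1→3: 3[back,v=2,z]
e20 deliver 3→1: ·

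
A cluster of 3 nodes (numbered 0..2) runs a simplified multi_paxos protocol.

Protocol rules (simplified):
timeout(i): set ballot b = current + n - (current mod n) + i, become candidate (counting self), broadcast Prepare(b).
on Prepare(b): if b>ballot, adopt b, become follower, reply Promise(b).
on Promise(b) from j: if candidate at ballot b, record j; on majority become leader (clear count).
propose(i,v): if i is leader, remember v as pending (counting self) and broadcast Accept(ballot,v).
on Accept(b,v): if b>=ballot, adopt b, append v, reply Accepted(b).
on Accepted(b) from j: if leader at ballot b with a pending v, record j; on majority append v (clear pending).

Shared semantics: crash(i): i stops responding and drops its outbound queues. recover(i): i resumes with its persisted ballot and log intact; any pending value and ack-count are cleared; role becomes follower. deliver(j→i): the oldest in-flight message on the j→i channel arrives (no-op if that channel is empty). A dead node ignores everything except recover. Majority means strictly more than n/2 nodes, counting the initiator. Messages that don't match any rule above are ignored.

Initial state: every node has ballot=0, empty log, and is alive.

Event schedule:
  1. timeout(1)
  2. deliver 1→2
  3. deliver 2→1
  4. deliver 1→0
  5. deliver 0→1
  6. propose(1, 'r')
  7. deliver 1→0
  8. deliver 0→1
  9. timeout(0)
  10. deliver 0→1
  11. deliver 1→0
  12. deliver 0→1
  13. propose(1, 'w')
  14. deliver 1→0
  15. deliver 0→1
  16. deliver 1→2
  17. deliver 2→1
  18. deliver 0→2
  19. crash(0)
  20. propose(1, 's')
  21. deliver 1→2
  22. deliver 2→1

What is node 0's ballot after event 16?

6

e1 timeout(1): 1[cand,b=4,-]
e2 deliver 1→2: 2[foll,b=4,-]
e3 deliver 2→1: 1[lead,b=4,-]
e4 deliver 1→0: 0[foll,b=4,-]
e5 deliver 0→1: ·
e6 propose(1,'r'): ·
e7 deliver 1→0: 0[foll,b=4,r]
e8 deliver 0→1: 1[lead,b=4,r]
e9 timeout(0): 0[cand,b=6,r]
e10 deliver 0→1: 1[foll,b=6,r]
e11 deliver 1→0: 0[lead,b=6,r]
e12 deliver 0→1: ·
e13 propose(1,'w'): ·
e14 deliver 1→0: ·
e15 deliver 0→1: ·
e16 deliver 1→2: 2[foll,b=4,r]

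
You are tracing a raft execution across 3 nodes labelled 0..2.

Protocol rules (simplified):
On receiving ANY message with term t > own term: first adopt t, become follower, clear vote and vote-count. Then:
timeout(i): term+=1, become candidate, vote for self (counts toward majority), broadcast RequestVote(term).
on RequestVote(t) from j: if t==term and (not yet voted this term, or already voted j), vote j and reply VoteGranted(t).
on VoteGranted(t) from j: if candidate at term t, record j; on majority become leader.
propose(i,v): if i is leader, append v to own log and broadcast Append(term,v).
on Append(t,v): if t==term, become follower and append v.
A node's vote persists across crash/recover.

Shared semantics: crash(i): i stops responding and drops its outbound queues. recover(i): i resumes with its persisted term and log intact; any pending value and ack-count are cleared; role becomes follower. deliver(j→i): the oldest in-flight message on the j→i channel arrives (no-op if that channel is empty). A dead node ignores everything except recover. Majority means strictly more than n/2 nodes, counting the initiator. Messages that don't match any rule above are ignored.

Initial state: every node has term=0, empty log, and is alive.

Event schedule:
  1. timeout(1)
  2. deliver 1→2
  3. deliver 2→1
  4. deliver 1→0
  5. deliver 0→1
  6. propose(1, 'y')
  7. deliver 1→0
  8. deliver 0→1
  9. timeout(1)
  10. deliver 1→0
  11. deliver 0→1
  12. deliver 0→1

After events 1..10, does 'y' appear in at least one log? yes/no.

1. timeout(1):  <1:cand t1 ->
2. deliver 1→2:  <2:foll t1 ->
3. deliver 2→1:  <1:lead t1 ->
4. deliver 1→0:  <0:foll t1 ->
5. deliver 0→1:  nop
6. propose(1,'y'):  <1:lead t1 y>
7. deliver 1→0:  <0:foll t1 y>
8. deliver 0→1:  nop
9. timeout(1):  <1:cand t2 y>
10. deliver 1→0:  <0:foll t2 y>

yes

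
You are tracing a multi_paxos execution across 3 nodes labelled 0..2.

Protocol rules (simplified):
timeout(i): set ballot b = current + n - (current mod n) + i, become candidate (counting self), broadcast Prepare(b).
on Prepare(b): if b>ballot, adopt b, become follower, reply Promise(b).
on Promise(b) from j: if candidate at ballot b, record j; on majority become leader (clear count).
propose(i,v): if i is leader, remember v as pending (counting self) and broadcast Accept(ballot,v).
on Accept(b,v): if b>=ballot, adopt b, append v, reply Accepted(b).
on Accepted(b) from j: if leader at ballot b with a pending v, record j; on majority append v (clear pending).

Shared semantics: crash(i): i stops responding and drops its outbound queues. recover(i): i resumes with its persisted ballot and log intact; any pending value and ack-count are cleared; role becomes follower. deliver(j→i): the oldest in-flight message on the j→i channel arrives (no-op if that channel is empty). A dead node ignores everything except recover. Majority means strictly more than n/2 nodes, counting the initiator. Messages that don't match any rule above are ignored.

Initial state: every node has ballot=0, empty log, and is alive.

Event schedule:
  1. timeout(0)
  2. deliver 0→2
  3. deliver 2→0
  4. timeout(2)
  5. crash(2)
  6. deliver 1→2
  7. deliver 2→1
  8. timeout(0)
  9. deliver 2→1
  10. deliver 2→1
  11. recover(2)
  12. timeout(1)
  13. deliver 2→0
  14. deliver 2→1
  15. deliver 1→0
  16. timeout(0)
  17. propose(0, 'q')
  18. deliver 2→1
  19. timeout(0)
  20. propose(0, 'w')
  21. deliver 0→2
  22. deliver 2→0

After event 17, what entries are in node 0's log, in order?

after 1 — timeout(0): n0:cand/b3/[-]
after 2 — deliver 0→2: n2:foll/b3/[-]
after 3 — deliver 2→0: n0:lead/b3/[-]
after 4 — timeout(2): n2:cand/b8/[-]
after 5 — crash(2): n2:✗cand/b8/[-]
after 6 — deliver 1→2: ·
after 7 — deliver 2→1: ·
after 8 — timeout(0): n0:cand/b6/[-]
after 9 — deliver 2→1: ·
after 10 — deliver 2→1: ·
after 11 — recover(2): n2:foll/b8/[-]
after 12 — timeout(1): n1:cand/b4/[-]
after 13 — deliver 2→0: ·
after 14 — deliver 2→1: ·
after 15 — deliver 1→0: ·
after 16 — timeout(0): n0:cand/b9/[-]
after 17 — propose(0,'q'): ·

empty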